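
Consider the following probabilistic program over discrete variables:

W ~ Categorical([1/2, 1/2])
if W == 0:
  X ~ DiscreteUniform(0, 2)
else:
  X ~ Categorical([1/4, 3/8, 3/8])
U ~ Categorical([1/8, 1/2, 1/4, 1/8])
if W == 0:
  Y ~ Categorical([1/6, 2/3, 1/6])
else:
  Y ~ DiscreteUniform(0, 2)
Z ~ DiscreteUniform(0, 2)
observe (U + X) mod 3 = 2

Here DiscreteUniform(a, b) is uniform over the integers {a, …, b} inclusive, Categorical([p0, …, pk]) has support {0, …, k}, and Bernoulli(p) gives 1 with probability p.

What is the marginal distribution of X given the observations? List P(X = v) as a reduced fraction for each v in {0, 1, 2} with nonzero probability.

P(X=0) = 14/65, P(X=1) = 34/65, P(X=2) = 17/65

Enumerate traces; 72 have nonzero weight after conditioning:
  (W=0, X=0, U=2, Y=0, Z=0) weight 1/432
  (W=0, X=0, U=2, Y=0, Z=1) weight 1/432
  (W=0, X=0, U=2, Y=0, Z=2) weight 1/432
  (W=0, X=0, U=2, Y=1, Z=0) weight 1/108
  (W=0, X=0, U=2, Y=1, Z=1) weight 1/108
  (W=0, X=0, U=2, Y=1, Z=2) weight 1/108
  (W=0, X=0, U=2, Y=2, Z=0) weight 1/432
  (W=0, X=0, U=2, Y=2, Z=1) weight 1/432
  (W=0, X=1, U=1, Y=0, Z=0) weight 1/216
  (W=0, X=2, U=0, Y=0, Z=0) weight 1/864
  … 62 more
Group by X:
  weight(X=0) = 7/96
  weight(X=1) = 17/96
  weight(X=2) = 17/192
Total weight = 7/96 + 17/96 + 17/192 = 65/192
P(X=0 | obs) = 7/96 / 65/192 = 14/65
P(X=1 | obs) = 17/96 / 65/192 = 34/65
P(X=2 | obs) = 17/192 / 65/192 = 17/65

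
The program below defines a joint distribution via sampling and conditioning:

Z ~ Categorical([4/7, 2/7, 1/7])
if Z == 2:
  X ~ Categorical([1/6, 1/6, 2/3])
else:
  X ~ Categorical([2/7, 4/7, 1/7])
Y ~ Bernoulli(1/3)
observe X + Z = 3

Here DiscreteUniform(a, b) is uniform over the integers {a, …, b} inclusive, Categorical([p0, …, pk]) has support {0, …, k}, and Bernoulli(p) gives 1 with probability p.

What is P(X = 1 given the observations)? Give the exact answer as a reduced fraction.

Enumerate traces; 4 have nonzero weight after conditioning:
  (Z=1, X=2, Y=0) weight 4/147
  (Z=1, X=2, Y=1) weight 2/147
  (Z=2, X=1, Y=0) weight 1/63
  (Z=2, X=1, Y=1) weight 1/126
Group by X:
  weight(X=1) = 1/42
  weight(X=2) = 2/49
Total weight = 1/42 + 2/49 = 19/294
P(X=1 | obs) = 1/42 / 19/294 = 7/19
P(X=2 | obs) = 2/49 / 19/294 = 12/19

P(X = 1 | obs) = 7/19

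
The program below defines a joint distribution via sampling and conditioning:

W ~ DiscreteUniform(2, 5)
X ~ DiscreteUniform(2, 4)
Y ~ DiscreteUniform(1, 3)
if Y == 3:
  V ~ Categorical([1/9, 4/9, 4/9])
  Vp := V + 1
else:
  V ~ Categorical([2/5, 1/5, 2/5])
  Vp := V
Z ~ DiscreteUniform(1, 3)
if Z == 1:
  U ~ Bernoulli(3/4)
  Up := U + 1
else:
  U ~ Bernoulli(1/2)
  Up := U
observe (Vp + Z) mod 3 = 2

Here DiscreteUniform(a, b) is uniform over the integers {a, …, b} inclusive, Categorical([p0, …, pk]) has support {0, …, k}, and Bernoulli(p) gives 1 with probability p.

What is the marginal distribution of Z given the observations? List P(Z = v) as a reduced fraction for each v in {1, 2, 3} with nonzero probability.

Enumerate traces; 216 have nonzero weight after conditioning:
  (W=2, X=2, Y=1, V=0, Z=2, U=0) weight 1/540
  (W=2, X=2, Y=1, V=0, Z=2, U=1) weight 1/540
  (W=2, X=2, Y=1, V=1, Z=1, U=0) weight 1/2160
  (W=2, X=2, Y=1, V=1, Z=1, U=1) weight 1/720
  (W=2, X=2, Y=1, V=2, Z=3, U=0) weight 1/540
  (W=2, X=2, Y=1, V=2, Z=3, U=1) weight 1/540
  (W=2, X=2, Y=2, V=0, Z=2, U=0) weight 1/540
  (W=2, X=2, Y=2, V=0, Z=2, U=1) weight 1/540
  … 208 more
Group by Z:
  weight(Z=1) = 23/405
  weight(Z=2) = 56/405
  weight(Z=3) = 56/405
Total weight = 23/405 + 56/405 + 56/405 = 1/3
P(Z=1 | obs) = 23/405 / 1/3 = 23/135
P(Z=2 | obs) = 56/405 / 1/3 = 56/135
P(Z=3 | obs) = 56/405 / 1/3 = 56/135

P(Z=1) = 23/135, P(Z=2) = 56/135, P(Z=3) = 56/135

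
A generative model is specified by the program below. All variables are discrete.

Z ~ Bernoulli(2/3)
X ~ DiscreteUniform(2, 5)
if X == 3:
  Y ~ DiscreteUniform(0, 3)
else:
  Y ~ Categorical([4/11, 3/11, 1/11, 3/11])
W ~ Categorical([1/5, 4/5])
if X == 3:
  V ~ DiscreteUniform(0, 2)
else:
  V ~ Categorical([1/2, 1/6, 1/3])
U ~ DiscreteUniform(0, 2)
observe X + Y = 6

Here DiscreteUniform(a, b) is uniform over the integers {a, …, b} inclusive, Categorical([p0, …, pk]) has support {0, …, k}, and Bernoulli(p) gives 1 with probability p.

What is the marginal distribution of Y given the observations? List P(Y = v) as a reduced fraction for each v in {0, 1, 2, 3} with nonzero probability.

Enumerate traces; 108 have nonzero weight after conditioning:
  (Z=0, X=3, Y=3, W=0, V=0, U=0) weight 1/2160
  (Z=0, X=3, Y=3, W=0, V=0, U=1) weight 1/2160
  (Z=0, X=3, Y=3, W=0, V=0, U=2) weight 1/2160
  (Z=0, X=3, Y=3, W=0, V=1, U=0) weight 1/2160
  (Z=0, X=3, Y=3, W=0, V=1, U=1) weight 1/2160
  (Z=0, X=3, Y=3, W=0, V=1, U=2) weight 1/2160
  (Z=0, X=3, Y=3, W=0, V=2, U=0) weight 1/2160
  (Z=0, X=3, Y=3, W=0, V=2, U=1) weight 1/2160
  (Z=0, X=4, Y=2, W=0, V=0, U=0) weight 1/3960
  (Z=0, X=5, Y=1, W=0, V=0, U=0) weight 1/1320
  … 98 more
Group by Y:
  weight(Y=1) = 3/44
  weight(Y=2) = 1/44
  weight(Y=3) = 1/16
Total weight = 3/44 + 1/44 + 1/16 = 27/176
P(Y=1 | obs) = 3/44 / 27/176 = 4/9
P(Y=2 | obs) = 1/44 / 27/176 = 4/27
P(Y=3 | obs) = 1/16 / 27/176 = 11/27

P(Y=1) = 4/9, P(Y=2) = 4/27, P(Y=3) = 11/27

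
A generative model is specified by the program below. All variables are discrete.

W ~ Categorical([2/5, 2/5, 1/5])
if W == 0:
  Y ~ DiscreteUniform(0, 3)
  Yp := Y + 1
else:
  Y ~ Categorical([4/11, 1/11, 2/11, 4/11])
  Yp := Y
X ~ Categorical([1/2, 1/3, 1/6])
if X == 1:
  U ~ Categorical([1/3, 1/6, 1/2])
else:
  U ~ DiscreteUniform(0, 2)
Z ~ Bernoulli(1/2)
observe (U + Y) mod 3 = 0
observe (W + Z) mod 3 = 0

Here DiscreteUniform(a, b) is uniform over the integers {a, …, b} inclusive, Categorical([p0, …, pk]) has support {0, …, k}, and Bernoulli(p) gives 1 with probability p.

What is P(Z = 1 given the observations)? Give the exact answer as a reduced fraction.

P(Z = 1 | obs) = 65/197

Enumerate traces; 24 have nonzero weight after conditioning:
  (W=0, Y=0, X=0, U=0, Z=0) weight 1/120
  (W=0, Y=0, X=1, U=0, Z=0) weight 1/180
  (W=0, Y=0, X=2, U=0, Z=0) weight 1/360
  (W=0, Y=1, X=0, U=2, Z=0) weight 1/120
  (W=0, Y=1, X=1, U=2, Z=0) weight 1/120
  (W=0, Y=1, X=2, U=2, Z=0) weight 1/360
  (W=0, Y=2, X=0, U=1, Z=0) weight 1/120
  (W=0, Y=2, X=1, U=1, Z=0) weight 1/360
  (W=2, Y=0, X=0, U=0, Z=1) weight 1/165
  … 15 more
Group by Z:
  weight(Z=0) = 1/15
  weight(Z=1) = 13/396
Total weight = 1/15 + 13/396 = 197/1980
P(Z=0 | obs) = 1/15 / 197/1980 = 132/197
P(Z=1 | obs) = 13/396 / 197/1980 = 65/197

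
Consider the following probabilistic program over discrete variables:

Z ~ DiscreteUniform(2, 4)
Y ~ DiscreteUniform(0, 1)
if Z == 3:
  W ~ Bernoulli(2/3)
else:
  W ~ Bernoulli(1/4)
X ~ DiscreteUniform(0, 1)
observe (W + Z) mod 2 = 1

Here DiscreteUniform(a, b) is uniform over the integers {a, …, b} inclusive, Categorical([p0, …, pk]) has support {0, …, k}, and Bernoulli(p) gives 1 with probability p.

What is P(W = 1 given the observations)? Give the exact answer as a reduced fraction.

P(W = 1 | obs) = 3/5

Enumerate traces; 12 have nonzero weight after conditioning:
  (Z=2, Y=0, W=1, X=0) weight 1/48
  (Z=2, Y=0, W=1, X=1) weight 1/48
  (Z=2, Y=1, W=1, X=0) weight 1/48
  (Z=2, Y=1, W=1, X=1) weight 1/48
  (Z=3, Y=0, W=0, X=0) weight 1/36
  (Z=3, Y=0, W=0, X=1) weight 1/36
  (Z=3, Y=1, W=0, X=0) weight 1/36
  (Z=3, Y=1, W=0, X=1) weight 1/36
  … 4 more
Group by W:
  weight(W=0) = 1/9
  weight(W=1) = 1/6
Total weight = 1/9 + 1/6 = 5/18
P(W=0 | obs) = 1/9 / 5/18 = 2/5
P(W=1 | obs) = 1/6 / 5/18 = 3/5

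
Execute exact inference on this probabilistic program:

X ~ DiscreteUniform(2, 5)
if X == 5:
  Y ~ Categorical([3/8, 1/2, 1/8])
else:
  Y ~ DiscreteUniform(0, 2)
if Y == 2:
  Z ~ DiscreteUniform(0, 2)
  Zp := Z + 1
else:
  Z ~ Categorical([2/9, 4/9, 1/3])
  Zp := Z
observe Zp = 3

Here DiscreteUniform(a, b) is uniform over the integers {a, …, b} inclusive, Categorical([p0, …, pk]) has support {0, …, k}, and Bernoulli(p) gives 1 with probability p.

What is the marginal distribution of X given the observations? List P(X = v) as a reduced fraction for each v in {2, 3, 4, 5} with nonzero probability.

Enumerate traces; 4 have nonzero weight after conditioning:
  (X=2, Y=2, Z=2) weight 1/36
  (X=3, Y=2, Z=2) weight 1/36
  (X=4, Y=2, Z=2) weight 1/36
  (X=5, Y=2, Z=2) weight 1/96
Group by X:
  weight(X=2) = 1/36
  weight(X=3) = 1/36
  weight(X=4) = 1/36
  weight(X=5) = 1/96
Total weight = 1/36 + 1/36 + 1/36 + 1/96 = 3/32
P(X=2 | obs) = 1/36 / 3/32 = 8/27
P(X=3 | obs) = 1/36 / 3/32 = 8/27
P(X=4 | obs) = 1/36 / 3/32 = 8/27
P(X=5 | obs) = 1/96 / 3/32 = 1/9

P(X=2) = 8/27, P(X=3) = 8/27, P(X=4) = 8/27, P(X=5) = 1/9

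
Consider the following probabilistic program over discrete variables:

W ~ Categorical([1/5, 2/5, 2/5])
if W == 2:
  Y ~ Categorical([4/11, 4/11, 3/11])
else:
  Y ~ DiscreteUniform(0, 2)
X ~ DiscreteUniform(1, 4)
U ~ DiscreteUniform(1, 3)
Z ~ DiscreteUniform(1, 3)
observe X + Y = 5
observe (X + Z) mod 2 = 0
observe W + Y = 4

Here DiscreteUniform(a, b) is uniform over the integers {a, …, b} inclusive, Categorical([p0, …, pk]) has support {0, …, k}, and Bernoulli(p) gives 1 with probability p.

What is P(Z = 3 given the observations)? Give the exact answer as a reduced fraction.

Enumerate traces; 6 have nonzero weight after conditioning:
  (W=2, Y=2, X=3, U=1, Z=1) weight 1/330
  (W=2, Y=2, X=3, U=1, Z=3) weight 1/330
  (W=2, Y=2, X=3, U=2, Z=1) weight 1/330
  (W=2, Y=2, X=3, U=2, Z=3) weight 1/330
  (W=2, Y=2, X=3, U=3, Z=1) weight 1/330
  (W=2, Y=2, X=3, U=3, Z=3) weight 1/330
Group by Z:
  weight(Z=1) = 1/110
  weight(Z=3) = 1/110
Total weight = 1/110 + 1/110 = 1/55
P(Z=1 | obs) = 1/110 / 1/55 = 1/2
P(Z=3 | obs) = 1/110 / 1/55 = 1/2

P(Z = 3 | obs) = 1/2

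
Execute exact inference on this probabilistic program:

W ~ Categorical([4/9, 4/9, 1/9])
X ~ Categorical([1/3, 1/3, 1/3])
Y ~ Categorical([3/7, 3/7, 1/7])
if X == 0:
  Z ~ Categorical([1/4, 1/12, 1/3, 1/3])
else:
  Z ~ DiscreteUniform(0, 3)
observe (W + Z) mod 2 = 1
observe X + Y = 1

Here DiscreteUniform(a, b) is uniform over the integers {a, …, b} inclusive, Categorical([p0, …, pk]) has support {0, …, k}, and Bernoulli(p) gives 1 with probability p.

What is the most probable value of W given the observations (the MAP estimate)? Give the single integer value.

argmax_v P(W = v | obs) = 1

Enumerate traces; 12 have nonzero weight after conditioning:
  (W=0, X=0, Y=1, Z=1) weight 1/189
  (W=0, X=0, Y=1, Z=3) weight 4/189
  (W=0, X=1, Y=0, Z=1) weight 1/63
  (W=0, X=1, Y=0, Z=3) weight 1/63
  (W=1, X=0, Y=1, Z=0) weight 1/63
  (W=1, X=0, Y=1, Z=2) weight 4/189
  (W=1, X=1, Y=0, Z=0) weight 1/63
  (W=1, X=1, Y=0, Z=2) weight 1/63
  (W=2, X=0, Y=1, Z=1) weight 1/756
  … 3 more
Group by W:
  weight(W=0) = 11/189
  weight(W=1) = 13/189
  weight(W=2) = 11/756
Total weight = 11/189 + 13/189 + 11/756 = 107/756
P(W=0 | obs) = 11/189 / 107/756 = 44/107
P(W=1 | obs) = 13/189 / 107/756 = 52/107
P(W=2 | obs) = 11/756 / 107/756 = 11/107
argmax = 1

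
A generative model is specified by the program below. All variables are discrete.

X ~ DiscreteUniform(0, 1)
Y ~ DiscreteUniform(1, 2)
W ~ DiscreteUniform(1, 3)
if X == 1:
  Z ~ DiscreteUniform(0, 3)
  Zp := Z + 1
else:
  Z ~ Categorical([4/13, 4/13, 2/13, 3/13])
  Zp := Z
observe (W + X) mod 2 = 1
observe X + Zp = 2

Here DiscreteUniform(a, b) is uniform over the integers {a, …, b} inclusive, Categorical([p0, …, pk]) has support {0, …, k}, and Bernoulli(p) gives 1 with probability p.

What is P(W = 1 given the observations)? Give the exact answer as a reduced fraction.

Enumerate traces; 6 have nonzero weight after conditioning:
  (X=0, Y=1, W=1, Z=2) weight 1/78
  (X=0, Y=1, W=3, Z=2) weight 1/78
  (X=0, Y=2, W=1, Z=2) weight 1/78
  (X=0, Y=2, W=3, Z=2) weight 1/78
  (X=1, Y=1, W=2, Z=0) weight 1/48
  (X=1, Y=2, W=2, Z=0) weight 1/48
Group by W:
  weight(W=1) = 1/39
  weight(W=2) = 1/24
  weight(W=3) = 1/39
Total weight = 1/39 + 1/24 + 1/39 = 29/312
P(W=1 | obs) = 1/39 / 29/312 = 8/29
P(W=2 | obs) = 1/24 / 29/312 = 13/29
P(W=3 | obs) = 1/39 / 29/312 = 8/29

P(W = 1 | obs) = 8/29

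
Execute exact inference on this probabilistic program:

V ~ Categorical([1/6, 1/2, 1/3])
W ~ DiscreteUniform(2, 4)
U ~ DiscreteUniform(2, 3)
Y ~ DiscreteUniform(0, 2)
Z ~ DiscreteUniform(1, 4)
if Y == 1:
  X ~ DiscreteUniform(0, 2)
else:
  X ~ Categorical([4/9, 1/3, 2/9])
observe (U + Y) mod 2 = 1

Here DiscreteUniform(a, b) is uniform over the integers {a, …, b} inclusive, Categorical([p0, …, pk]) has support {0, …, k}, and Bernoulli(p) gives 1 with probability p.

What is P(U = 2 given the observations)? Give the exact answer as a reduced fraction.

P(U = 2 | obs) = 1/3

Enumerate traces; 324 have nonzero weight after conditioning:
  (V=0, W=2, U=2, Y=1, Z=1, X=0) weight 1/1296
  (V=0, W=2, U=2, Y=1, Z=1, X=1) weight 1/1296
  (V=0, W=2, U=2, Y=1, Z=1, X=2) weight 1/1296
  (V=0, W=2, U=2, Y=1, Z=2, X=0) weight 1/1296
  (V=0, W=2, U=2, Y=1, Z=2, X=1) weight 1/1296
  (V=0, W=2, U=2, Y=1, Z=2, X=2) weight 1/1296
  (V=0, W=2, U=2, Y=1, Z=3, X=0) weight 1/1296
  (V=0, W=2, U=2, Y=1, Z=3, X=1) weight 1/1296
  (V=0, W=2, U=3, Y=0, Z=1, X=0) weight 1/972
  … 315 more
Group by U:
  weight(U=2) = 1/6
  weight(U=3) = 1/3
Total weight = 1/6 + 1/3 = 1/2
P(U=2 | obs) = 1/6 / 1/2 = 1/3
P(U=3 | obs) = 1/3 / 1/2 = 2/3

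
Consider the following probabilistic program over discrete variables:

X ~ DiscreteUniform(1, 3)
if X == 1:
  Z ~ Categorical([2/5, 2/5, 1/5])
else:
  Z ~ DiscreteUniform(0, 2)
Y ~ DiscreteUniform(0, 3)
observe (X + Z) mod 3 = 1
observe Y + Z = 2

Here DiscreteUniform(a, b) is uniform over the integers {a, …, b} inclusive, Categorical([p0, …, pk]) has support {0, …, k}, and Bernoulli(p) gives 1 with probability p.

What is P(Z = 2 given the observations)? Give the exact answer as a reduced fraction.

P(Z = 2 | obs) = 5/16

Enumerate traces; 3 have nonzero weight after conditioning:
  (X=1, Z=0, Y=2) weight 1/30
  (X=2, Z=2, Y=0) weight 1/36
  (X=3, Z=1, Y=1) weight 1/36
Group by Z:
  weight(Z=0) = 1/30
  weight(Z=1) = 1/36
  weight(Z=2) = 1/36
Total weight = 1/30 + 1/36 + 1/36 = 4/45
P(Z=0 | obs) = 1/30 / 4/45 = 3/8
P(Z=1 | obs) = 1/36 / 4/45 = 5/16
P(Z=2 | obs) = 1/36 / 4/45 = 5/16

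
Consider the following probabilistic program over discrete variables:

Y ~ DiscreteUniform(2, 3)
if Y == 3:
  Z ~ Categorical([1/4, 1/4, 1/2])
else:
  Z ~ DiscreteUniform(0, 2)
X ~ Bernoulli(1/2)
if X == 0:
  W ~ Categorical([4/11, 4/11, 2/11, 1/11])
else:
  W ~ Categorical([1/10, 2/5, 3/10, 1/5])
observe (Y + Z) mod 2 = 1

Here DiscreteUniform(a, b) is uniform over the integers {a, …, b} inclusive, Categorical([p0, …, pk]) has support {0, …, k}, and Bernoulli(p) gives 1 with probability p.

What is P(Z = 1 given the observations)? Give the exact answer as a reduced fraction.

Enumerate traces; 24 have nonzero weight after conditioning:
  (Y=2, Z=1, X=0, W=0) weight 1/33
  (Y=2, Z=1, X=0, W=1) weight 1/33
  (Y=2, Z=1, X=0, W=2) weight 1/66
  (Y=2, Z=1, X=0, W=3) weight 1/132
  (Y=2, Z=1, X=1, W=0) weight 1/120
  (Y=2, Z=1, X=1, W=1) weight 1/30
  (Y=2, Z=1, X=1, W=2) weight 1/40
  (Y=2, Z=1, X=1, W=3) weight 1/60
  (Y=3, Z=0, X=0, W=0) weight 1/44
  (Y=3, Z=2, X=0, W=0) weight 1/22
  … 14 more
Group by Z:
  weight(Z=0) = 1/8
  weight(Z=1) = 1/6
  weight(Z=2) = 1/4
Total weight = 1/8 + 1/6 + 1/4 = 13/24
P(Z=0 | obs) = 1/8 / 13/24 = 3/13
P(Z=1 | obs) = 1/6 / 13/24 = 4/13
P(Z=2 | obs) = 1/4 / 13/24 = 6/13

P(Z = 1 | obs) = 4/13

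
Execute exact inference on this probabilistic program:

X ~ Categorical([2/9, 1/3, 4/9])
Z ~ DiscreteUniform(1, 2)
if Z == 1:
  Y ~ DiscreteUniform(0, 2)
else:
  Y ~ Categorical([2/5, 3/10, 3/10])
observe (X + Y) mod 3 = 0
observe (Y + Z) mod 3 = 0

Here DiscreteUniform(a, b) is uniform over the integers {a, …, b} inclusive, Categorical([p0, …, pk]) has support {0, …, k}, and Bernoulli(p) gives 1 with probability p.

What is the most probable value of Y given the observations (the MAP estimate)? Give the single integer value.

Enumerate traces; 2 have nonzero weight after conditioning:
  (X=1, Z=1, Y=2) weight 1/18
  (X=2, Z=2, Y=1) weight 1/15
Group by Y:
  weight(Y=1) = 1/15
  weight(Y=2) = 1/18
Total weight = 1/15 + 1/18 = 11/90
P(Y=1 | obs) = 1/15 / 11/90 = 6/11
P(Y=2 | obs) = 1/18 / 11/90 = 5/11
argmax = 1

argmax_v P(Y = v | obs) = 1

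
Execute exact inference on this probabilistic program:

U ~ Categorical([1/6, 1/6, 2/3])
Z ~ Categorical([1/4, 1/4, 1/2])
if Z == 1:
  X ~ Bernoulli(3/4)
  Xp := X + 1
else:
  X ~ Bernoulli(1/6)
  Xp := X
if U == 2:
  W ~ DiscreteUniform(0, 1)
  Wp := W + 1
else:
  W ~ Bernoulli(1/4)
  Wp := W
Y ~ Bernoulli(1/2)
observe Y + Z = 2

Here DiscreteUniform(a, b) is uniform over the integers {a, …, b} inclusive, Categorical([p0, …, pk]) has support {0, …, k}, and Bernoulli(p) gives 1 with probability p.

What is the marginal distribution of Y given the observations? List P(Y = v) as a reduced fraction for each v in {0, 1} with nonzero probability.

P(Y=0) = 2/3, P(Y=1) = 1/3

Enumerate traces; 24 have nonzero weight after conditioning:
  (U=0, Z=1, X=0, W=0, Y=1) weight 1/256
  (U=0, Z=1, X=0, W=1, Y=1) weight 1/768
  (U=0, Z=1, X=1, W=0, Y=1) weight 3/256
  (U=0, Z=1, X=1, W=1, Y=1) weight 1/256
  (U=0, Z=2, X=0, W=0, Y=0) weight 5/192
  (U=0, Z=2, X=0, W=1, Y=0) weight 5/576
  (U=0, Z=2, X=1, W=0, Y=0) weight 1/192
  (U=0, Z=2, X=1, W=1, Y=0) weight 1/576
  … 16 more
Group by Y:
  weight(Y=0) = 1/4
  weight(Y=1) = 1/8
Total weight = 1/4 + 1/8 = 3/8
P(Y=0 | obs) = 1/4 / 3/8 = 2/3
P(Y=1 | obs) = 1/8 / 3/8 = 1/3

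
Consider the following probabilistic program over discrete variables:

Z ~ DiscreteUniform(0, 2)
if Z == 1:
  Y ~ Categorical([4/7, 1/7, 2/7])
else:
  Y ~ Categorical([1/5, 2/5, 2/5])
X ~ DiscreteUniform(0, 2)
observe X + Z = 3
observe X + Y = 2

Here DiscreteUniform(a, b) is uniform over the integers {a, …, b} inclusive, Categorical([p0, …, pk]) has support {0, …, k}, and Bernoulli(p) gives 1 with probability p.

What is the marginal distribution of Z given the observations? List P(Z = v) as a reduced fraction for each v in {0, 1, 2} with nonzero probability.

Enumerate traces; 2 have nonzero weight after conditioning:
  (Z=1, Y=0, X=2) weight 4/63
  (Z=2, Y=1, X=1) weight 2/45
Group by Z:
  weight(Z=1) = 4/63
  weight(Z=2) = 2/45
Total weight = 4/63 + 2/45 = 34/315
P(Z=1 | obs) = 4/63 / 34/315 = 10/17
P(Z=2 | obs) = 2/45 / 34/315 = 7/17

P(Z=1) = 10/17, P(Z=2) = 7/17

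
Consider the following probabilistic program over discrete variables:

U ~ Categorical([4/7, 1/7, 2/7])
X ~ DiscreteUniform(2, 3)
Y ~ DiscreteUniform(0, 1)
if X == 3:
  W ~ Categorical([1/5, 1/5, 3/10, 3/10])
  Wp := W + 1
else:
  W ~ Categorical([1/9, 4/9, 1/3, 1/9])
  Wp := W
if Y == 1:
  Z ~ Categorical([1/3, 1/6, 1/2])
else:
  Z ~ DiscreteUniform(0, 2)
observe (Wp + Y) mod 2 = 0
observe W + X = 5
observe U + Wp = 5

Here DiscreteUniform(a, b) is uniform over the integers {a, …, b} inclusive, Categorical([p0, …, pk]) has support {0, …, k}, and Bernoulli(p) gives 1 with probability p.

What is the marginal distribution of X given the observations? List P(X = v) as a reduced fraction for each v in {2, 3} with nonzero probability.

Enumerate traces; 6 have nonzero weight after conditioning:
  (U=2, X=2, Y=1, W=3, Z=0) weight 1/378
  (U=2, X=2, Y=1, W=3, Z=1) weight 1/756
  (U=2, X=2, Y=1, W=3, Z=2) weight 1/252
  (U=2, X=3, Y=1, W=2, Z=0) weight 1/140
  (U=2, X=3, Y=1, W=2, Z=1) weight 1/280
  (U=2, X=3, Y=1, W=2, Z=2) weight 3/280
Group by X:
  weight(X=2) = 1/126
  weight(X=3) = 3/140
Total weight = 1/126 + 3/140 = 37/1260
P(X=2 | obs) = 1/126 / 37/1260 = 10/37
P(X=3 | obs) = 3/140 / 37/1260 = 27/37

P(X=2) = 10/37, P(X=3) = 27/37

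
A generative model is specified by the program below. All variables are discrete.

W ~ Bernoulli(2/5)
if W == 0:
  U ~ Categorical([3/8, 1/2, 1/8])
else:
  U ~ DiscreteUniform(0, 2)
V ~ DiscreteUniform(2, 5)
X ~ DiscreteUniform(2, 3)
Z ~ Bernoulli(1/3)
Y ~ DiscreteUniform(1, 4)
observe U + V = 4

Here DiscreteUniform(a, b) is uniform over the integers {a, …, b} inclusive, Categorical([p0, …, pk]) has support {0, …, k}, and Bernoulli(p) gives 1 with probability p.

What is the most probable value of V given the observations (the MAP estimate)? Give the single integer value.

argmax_v P(V = v | obs) = 3

Enumerate traces; 96 have nonzero weight after conditioning:
  (W=0, U=0, V=4, X=2, Z=0, Y=1) weight 3/640
  (W=0, U=0, V=4, X=2, Z=0, Y=2) weight 3/640
  (W=0, U=0, V=4, X=2, Z=0, Y=3) weight 3/640
  (W=0, U=0, V=4, X=2, Z=0, Y=4) weight 3/640
  (W=0, U=0, V=4, X=2, Z=1, Y=1) weight 3/1280
  (W=0, U=0, V=4, X=2, Z=1, Y=2) weight 3/1280
  (W=0, U=0, V=4, X=2, Z=1, Y=3) weight 3/1280
  (W=0, U=0, V=4, X=2, Z=1, Y=4) weight 3/1280
  (W=0, U=1, V=3, X=2, Z=0, Y=1) weight 1/160
  (W=0, U=2, V=2, X=2, Z=0, Y=1) weight 1/640
  … 86 more
Group by V:
  weight(V=2) = 5/96
  weight(V=3) = 13/120
  weight(V=4) = 43/480
Total weight = 5/96 + 13/120 + 43/480 = 1/4
P(V=2 | obs) = 5/96 / 1/4 = 5/24
P(V=3 | obs) = 13/120 / 1/4 = 13/30
P(V=4 | obs) = 43/480 / 1/4 = 43/120
argmax = 3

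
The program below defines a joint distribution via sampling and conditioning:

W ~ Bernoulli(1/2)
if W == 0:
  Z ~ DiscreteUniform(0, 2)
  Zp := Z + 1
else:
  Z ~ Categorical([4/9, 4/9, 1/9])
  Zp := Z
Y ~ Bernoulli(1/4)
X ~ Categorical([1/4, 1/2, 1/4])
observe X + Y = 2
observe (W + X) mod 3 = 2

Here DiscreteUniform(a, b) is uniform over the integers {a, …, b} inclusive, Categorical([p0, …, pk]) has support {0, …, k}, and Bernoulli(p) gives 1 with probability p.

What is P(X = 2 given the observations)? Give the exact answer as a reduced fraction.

Enumerate traces; 6 have nonzero weight after conditioning:
  (W=0, Z=0, Y=0, X=2) weight 1/32
  (W=0, Z=1, Y=0, X=2) weight 1/32
  (W=0, Z=2, Y=0, X=2) weight 1/32
  (W=1, Z=0, Y=1, X=1) weight 1/36
  (W=1, Z=1, Y=1, X=1) weight 1/36
  (W=1, Z=2, Y=1, X=1) weight 1/144
Group by X:
  weight(X=1) = 1/16
  weight(X=2) = 3/32
Total weight = 1/16 + 3/32 = 5/32
P(X=1 | obs) = 1/16 / 5/32 = 2/5
P(X=2 | obs) = 3/32 / 5/32 = 3/5

P(X = 2 | obs) = 3/5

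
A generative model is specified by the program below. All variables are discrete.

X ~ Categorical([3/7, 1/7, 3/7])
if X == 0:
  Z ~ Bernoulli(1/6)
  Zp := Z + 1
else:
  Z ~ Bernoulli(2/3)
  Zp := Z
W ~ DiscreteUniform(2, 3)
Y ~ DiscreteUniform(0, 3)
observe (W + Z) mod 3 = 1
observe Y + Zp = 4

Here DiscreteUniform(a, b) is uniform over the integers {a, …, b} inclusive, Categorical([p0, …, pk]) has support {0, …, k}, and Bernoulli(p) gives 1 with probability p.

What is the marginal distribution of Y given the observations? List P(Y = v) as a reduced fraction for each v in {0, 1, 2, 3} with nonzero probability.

P(Y=2) = 3/19, P(Y=3) = 16/19

Enumerate traces; 3 have nonzero weight after conditioning:
  (X=0, Z=1, W=3, Y=2) weight 1/112
  (X=1, Z=1, W=3, Y=3) weight 1/84
  (X=2, Z=1, W=3, Y=3) weight 1/28
Group by Y:
  weight(Y=2) = 1/112
  weight(Y=3) = 1/21
Total weight = 1/112 + 1/21 = 19/336
P(Y=2 | obs) = 1/112 / 19/336 = 3/19
P(Y=3 | obs) = 1/21 / 19/336 = 16/19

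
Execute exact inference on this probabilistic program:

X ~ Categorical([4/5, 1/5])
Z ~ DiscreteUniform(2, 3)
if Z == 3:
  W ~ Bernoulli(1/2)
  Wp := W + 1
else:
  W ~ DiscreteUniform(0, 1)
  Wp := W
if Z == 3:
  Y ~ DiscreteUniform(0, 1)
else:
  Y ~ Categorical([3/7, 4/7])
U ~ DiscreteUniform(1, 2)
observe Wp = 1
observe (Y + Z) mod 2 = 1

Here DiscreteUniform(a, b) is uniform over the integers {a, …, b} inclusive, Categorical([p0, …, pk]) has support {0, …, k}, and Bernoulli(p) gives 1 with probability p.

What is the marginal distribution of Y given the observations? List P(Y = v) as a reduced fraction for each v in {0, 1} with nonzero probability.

P(Y=0) = 7/15, P(Y=1) = 8/15

Enumerate traces; 8 have nonzero weight after conditioning:
  (X=0, Z=2, W=1, Y=1, U=1) weight 2/35
  (X=0, Z=2, W=1, Y=1, U=2) weight 2/35
  (X=0, Z=3, W=0, Y=0, U=1) weight 1/20
  (X=0, Z=3, W=0, Y=0, U=2) weight 1/20
  (X=1, Z=2, W=1, Y=1, U=1) weight 1/70
  (X=1, Z=2, W=1, Y=1, U=2) weight 1/70
  (X=1, Z=3, W=0, Y=0, U=1) weight 1/80
  (X=1, Z=3, W=0, Y=0, U=2) weight 1/80
Group by Y:
  weight(Y=0) = 1/8
  weight(Y=1) = 1/7
Total weight = 1/8 + 1/7 = 15/56
P(Y=0 | obs) = 1/8 / 15/56 = 7/15
P(Y=1 | obs) = 1/7 / 15/56 = 8/15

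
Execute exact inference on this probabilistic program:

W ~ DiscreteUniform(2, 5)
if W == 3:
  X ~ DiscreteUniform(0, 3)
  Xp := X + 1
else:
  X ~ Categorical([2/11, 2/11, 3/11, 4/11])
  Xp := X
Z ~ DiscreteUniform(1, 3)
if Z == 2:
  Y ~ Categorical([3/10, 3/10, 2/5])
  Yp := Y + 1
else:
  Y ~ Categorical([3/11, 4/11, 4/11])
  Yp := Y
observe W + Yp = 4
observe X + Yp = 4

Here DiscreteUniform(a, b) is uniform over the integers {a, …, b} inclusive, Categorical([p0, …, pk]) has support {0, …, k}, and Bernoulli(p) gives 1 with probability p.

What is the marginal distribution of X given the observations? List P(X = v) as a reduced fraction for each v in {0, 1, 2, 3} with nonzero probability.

Enumerate traces; 6 have nonzero weight after conditioning:
  (W=2, X=2, Z=1, Y=2) weight 1/121
  (W=2, X=2, Z=2, Y=1) weight 3/440
  (W=2, X=2, Z=3, Y=2) weight 1/121
  (W=3, X=3, Z=1, Y=1) weight 1/132
  (W=3, X=3, Z=2, Y=0) weight 1/160
  (W=3, X=3, Z=3, Y=1) weight 1/132
Group by X:
  weight(X=2) = 113/4840
  weight(X=3) = 113/5280
Total weight = 113/4840 + 113/5280 = 2599/58080
P(X=2 | obs) = 113/4840 / 2599/58080 = 12/23
P(X=3 | obs) = 113/5280 / 2599/58080 = 11/23

P(X=2) = 12/23, P(X=3) = 11/23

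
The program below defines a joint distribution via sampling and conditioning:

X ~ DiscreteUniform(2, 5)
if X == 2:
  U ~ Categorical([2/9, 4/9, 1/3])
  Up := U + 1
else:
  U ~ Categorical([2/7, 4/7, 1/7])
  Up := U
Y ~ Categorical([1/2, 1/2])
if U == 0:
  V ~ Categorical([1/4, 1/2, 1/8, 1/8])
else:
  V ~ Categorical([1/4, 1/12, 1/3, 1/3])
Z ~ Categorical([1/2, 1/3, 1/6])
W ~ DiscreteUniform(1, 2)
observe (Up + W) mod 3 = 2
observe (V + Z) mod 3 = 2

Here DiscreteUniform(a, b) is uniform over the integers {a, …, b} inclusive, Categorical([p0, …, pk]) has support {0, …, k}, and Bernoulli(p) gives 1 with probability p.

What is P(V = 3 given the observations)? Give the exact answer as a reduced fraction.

Enumerate traces; 64 have nonzero weight after conditioning:
  (X=2, U=0, Y=0, V=0, Z=2, W=1) weight 1/1728
  (X=2, U=0, Y=0, V=1, Z=1, W=1) weight 1/432
  (X=2, U=0, Y=0, V=2, Z=0, W=1) weight 1/1152
  (X=2, U=0, Y=0, V=3, Z=2, W=1) weight 1/3456
  (X=2, U=0, Y=1, V=0, Z=2, W=1) weight 1/1728
  (X=2, U=0, Y=1, V=1, Z=1, W=1) weight 1/432
  (X=2, U=0, Y=1, V=2, Z=0, W=1) weight 1/1152
  (X=2, U=0, Y=1, V=3, Z=2, W=1) weight 1/3456
  … 56 more
Group by V:
  weight(V=0) = 197/12096
  weight(V=1) = 179/6048
  weight(V=2) = 103/2016
  weight(V=3) = 103/6048
Total weight = 197/12096 + 179/6048 + 103/2016 + 103/6048 = 197/1728
P(V=0 | obs) = 197/12096 / 197/1728 = 1/7
P(V=1 | obs) = 179/6048 / 197/1728 = 358/1379
P(V=2 | obs) = 103/2016 / 197/1728 = 618/1379
P(V=3 | obs) = 103/6048 / 197/1728 = 206/1379

P(V = 3 | obs) = 206/1379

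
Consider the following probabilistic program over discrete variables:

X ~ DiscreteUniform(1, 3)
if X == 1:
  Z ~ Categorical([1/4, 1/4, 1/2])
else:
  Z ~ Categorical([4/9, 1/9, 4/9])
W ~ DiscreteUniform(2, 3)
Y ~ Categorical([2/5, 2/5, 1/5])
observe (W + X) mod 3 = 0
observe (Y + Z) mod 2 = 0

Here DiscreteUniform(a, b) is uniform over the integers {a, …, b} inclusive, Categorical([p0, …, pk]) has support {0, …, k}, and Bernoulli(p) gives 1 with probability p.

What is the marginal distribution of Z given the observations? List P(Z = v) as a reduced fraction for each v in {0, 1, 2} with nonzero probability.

P(Z=0) = 75/203, P(Z=1) = 26/203, P(Z=2) = 102/203

Enumerate traces; 10 have nonzero weight after conditioning:
  (X=1, Z=0, W=2, Y=0) weight 1/60
  (X=1, Z=0, W=2, Y=2) weight 1/120
  (X=1, Z=1, W=2, Y=1) weight 1/60
  (X=1, Z=2, W=2, Y=0) weight 1/30
  (X=1, Z=2, W=2, Y=2) weight 1/60
  (X=3, Z=0, W=3, Y=0) weight 4/135
  (X=3, Z=0, W=3, Y=2) weight 2/135
  (X=3, Z=1, W=3, Y=1) weight 1/135
  … 2 more
Group by Z:
  weight(Z=0) = 5/72
  weight(Z=1) = 13/540
  weight(Z=2) = 17/180
Total weight = 5/72 + 13/540 + 17/180 = 203/1080
P(Z=0 | obs) = 5/72 / 203/1080 = 75/203
P(Z=1 | obs) = 13/540 / 203/1080 = 26/203
P(Z=2 | obs) = 17/180 / 203/1080 = 102/203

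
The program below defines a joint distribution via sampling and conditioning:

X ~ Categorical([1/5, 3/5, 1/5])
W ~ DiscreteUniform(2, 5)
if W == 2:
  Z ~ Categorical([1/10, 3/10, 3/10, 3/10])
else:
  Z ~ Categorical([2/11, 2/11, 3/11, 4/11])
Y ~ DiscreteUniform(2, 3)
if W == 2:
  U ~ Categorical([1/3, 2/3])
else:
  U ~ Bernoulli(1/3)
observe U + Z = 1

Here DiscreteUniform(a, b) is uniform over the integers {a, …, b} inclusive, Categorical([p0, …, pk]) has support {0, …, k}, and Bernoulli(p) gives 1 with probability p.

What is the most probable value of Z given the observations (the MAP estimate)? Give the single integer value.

argmax_v P(Z = v | obs) = 1

Enumerate traces; 48 have nonzero weight after conditioning:
  (X=0, W=2, Z=0, Y=2, U=1) weight 1/600
  (X=0, W=2, Z=0, Y=3, U=1) weight 1/600
  (X=0, W=2, Z=1, Y=2, U=0) weight 1/400
  (X=0, W=2, Z=1, Y=3, U=0) weight 1/400
  (X=0, W=3, Z=0, Y=2, U=1) weight 1/660
  (X=0, W=3, Z=0, Y=3, U=1) weight 1/660
  (X=0, W=3, Z=1, Y=2, U=0) weight 1/330
  (X=0, W=3, Z=1, Y=3, U=0) weight 1/330
  … 40 more
Group by Z:
  weight(Z=0) = 41/660
  weight(Z=1) = 51/440
Total weight = 41/660 + 51/440 = 47/264
P(Z=0 | obs) = 41/660 / 47/264 = 82/235
P(Z=1 | obs) = 51/440 / 47/264 = 153/235
argmax = 1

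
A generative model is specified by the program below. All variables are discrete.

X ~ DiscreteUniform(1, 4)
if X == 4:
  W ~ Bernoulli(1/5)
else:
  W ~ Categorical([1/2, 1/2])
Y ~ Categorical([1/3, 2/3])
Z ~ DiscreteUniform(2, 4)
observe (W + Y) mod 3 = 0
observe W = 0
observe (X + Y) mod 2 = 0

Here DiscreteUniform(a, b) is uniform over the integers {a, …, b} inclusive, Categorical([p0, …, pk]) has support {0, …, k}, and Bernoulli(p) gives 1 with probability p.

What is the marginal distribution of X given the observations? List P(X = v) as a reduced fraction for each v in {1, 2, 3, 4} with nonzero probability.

P(X=2) = 5/13, P(X=4) = 8/13

Enumerate traces; 6 have nonzero weight after conditioning:
  (X=2, W=0, Y=0, Z=2) weight 1/72
  (X=2, W=0, Y=0, Z=3) weight 1/72
  (X=2, W=0, Y=0, Z=4) weight 1/72
  (X=4, W=0, Y=0, Z=2) weight 1/45
  (X=4, W=0, Y=0, Z=3) weight 1/45
  (X=4, W=0, Y=0, Z=4) weight 1/45
Group by X:
  weight(X=2) = 1/24
  weight(X=4) = 1/15
Total weight = 1/24 + 1/15 = 13/120
P(X=2 | obs) = 1/24 / 13/120 = 5/13
P(X=4 | obs) = 1/15 / 13/120 = 8/13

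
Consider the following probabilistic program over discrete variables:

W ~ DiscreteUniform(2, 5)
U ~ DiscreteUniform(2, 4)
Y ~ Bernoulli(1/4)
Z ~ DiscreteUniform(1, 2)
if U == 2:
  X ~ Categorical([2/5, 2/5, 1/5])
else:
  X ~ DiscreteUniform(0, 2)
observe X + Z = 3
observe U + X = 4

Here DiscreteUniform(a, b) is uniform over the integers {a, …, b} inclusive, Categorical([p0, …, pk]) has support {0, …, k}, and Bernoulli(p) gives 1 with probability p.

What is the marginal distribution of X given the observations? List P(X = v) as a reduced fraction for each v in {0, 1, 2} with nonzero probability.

P(X=1) = 5/8, P(X=2) = 3/8

Enumerate traces; 16 have nonzero weight after conditioning:
  (W=2, U=2, Y=0, Z=1, X=2) weight 1/160
  (W=2, U=2, Y=1, Z=1, X=2) weight 1/480
  (W=2, U=3, Y=0, Z=2, X=1) weight 1/96
  (W=2, U=3, Y=1, Z=2, X=1) weight 1/288
  (W=3, U=2, Y=0, Z=1, X=2) weight 1/160
  (W=3, U=2, Y=1, Z=1, X=2) weight 1/480
  (W=3, U=3, Y=0, Z=2, X=1) weight 1/96
  (W=3, U=3, Y=1, Z=2, X=1) weight 1/288
  … 8 more
Group by X:
  weight(X=1) = 1/18
  weight(X=2) = 1/30
Total weight = 1/18 + 1/30 = 4/45
P(X=1 | obs) = 1/18 / 4/45 = 5/8
P(X=2 | obs) = 1/30 / 4/45 = 3/8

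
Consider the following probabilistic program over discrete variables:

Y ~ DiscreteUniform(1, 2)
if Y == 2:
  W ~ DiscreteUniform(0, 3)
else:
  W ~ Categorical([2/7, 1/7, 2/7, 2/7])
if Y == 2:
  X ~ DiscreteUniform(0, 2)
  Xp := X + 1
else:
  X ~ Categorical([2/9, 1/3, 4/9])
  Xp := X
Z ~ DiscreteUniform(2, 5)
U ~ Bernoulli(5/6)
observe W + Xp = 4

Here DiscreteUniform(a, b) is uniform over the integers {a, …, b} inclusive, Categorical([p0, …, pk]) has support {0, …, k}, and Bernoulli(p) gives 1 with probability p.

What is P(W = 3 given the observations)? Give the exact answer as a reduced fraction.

Enumerate traces; 40 have nonzero weight after conditioning:
  (Y=1, W=2, X=2, Z=2, U=0) weight 1/378
  (Y=1, W=2, X=2, Z=2, U=1) weight 5/378
  (Y=1, W=2, X=2, Z=3, U=0) weight 1/378
  (Y=1, W=2, X=2, Z=3, U=1) weight 5/378
  (Y=1, W=2, X=2, Z=4, U=0) weight 1/378
  (Y=1, W=2, X=2, Z=4, U=1) weight 5/378
  (Y=1, W=2, X=2, Z=5, U=0) weight 1/378
  (Y=1, W=2, X=2, Z=5, U=1) weight 5/378
  (Y=1, W=3, X=1, Z=2, U=0) weight 1/504
  (Y=2, W=1, X=2, Z=2, U=0) weight 1/576
  … 30 more
Group by W:
  weight(W=1) = 1/24
  weight(W=2) = 53/504
  weight(W=3) = 5/56
Total weight = 1/24 + 53/504 + 5/56 = 17/72
P(W=1 | obs) = 1/24 / 17/72 = 3/17
P(W=2 | obs) = 53/504 / 17/72 = 53/119
P(W=3 | obs) = 5/56 / 17/72 = 45/119

P(W = 3 | obs) = 45/119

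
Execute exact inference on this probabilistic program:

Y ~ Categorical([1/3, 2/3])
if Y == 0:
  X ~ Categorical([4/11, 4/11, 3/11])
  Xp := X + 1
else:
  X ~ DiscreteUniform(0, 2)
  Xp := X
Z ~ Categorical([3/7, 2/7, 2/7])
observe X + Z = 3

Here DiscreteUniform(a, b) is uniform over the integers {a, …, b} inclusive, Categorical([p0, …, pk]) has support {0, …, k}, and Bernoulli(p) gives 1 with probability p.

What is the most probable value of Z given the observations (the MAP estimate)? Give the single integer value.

Enumerate traces; 4 have nonzero weight after conditioning:
  (Y=0, X=1, Z=2) weight 8/231
  (Y=0, X=2, Z=1) weight 2/77
  (Y=1, X=1, Z=2) weight 4/63
  (Y=1, X=2, Z=1) weight 4/63
Group by Z:
  weight(Z=1) = 62/693
  weight(Z=2) = 68/693
Total weight = 62/693 + 68/693 = 130/693
P(Z=1 | obs) = 62/693 / 130/693 = 31/65
P(Z=2 | obs) = 68/693 / 130/693 = 34/65
argmax = 2

argmax_v P(Z = v | obs) = 2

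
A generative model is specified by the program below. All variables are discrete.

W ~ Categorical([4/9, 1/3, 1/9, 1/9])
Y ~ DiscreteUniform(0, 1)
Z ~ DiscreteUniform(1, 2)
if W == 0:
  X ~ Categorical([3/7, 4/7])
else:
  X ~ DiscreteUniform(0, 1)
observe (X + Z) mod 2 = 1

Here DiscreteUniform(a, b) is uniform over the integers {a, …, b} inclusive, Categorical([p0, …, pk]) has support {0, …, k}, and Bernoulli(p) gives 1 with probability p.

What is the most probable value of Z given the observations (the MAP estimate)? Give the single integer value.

argmax_v P(Z = v | obs) = 2

Enumerate traces; 16 have nonzero weight after conditioning:
  (W=0, Y=0, Z=1, X=0) weight 1/21
  (W=0, Y=0, Z=2, X=1) weight 4/63
  (W=0, Y=1, Z=1, X=0) weight 1/21
  (W=0, Y=1, Z=2, X=1) weight 4/63
  (W=1, Y=0, Z=1, X=0) weight 1/24
  (W=1, Y=0, Z=2, X=1) weight 1/24
  (W=1, Y=1, Z=1, X=0) weight 1/24
  (W=1, Y=1, Z=2, X=1) weight 1/24
  … 8 more
Group by Z:
  weight(Z=1) = 59/252
  weight(Z=2) = 67/252
Total weight = 59/252 + 67/252 = 1/2
P(Z=1 | obs) = 59/252 / 1/2 = 59/126
P(Z=2 | obs) = 67/252 / 1/2 = 67/126
argmax = 2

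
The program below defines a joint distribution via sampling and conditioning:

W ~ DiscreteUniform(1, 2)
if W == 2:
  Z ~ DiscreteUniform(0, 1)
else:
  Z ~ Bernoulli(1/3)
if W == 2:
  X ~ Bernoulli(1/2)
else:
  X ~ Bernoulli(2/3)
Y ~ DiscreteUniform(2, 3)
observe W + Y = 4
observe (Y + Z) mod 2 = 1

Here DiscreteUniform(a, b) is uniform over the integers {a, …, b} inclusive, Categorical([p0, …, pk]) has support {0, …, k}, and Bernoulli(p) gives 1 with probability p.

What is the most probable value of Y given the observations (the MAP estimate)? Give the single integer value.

argmax_v P(Y = v | obs) = 3

Enumerate traces; 4 have nonzero weight after conditioning:
  (W=1, Z=0, X=0, Y=3) weight 1/18
  (W=1, Z=0, X=1, Y=3) weight 1/9
  (W=2, Z=1, X=0, Y=2) weight 1/16
  (W=2, Z=1, X=1, Y=2) weight 1/16
Group by Y:
  weight(Y=2) = 1/8
  weight(Y=3) = 1/6
Total weight = 1/8 + 1/6 = 7/24
P(Y=2 | obs) = 1/8 / 7/24 = 3/7
P(Y=3 | obs) = 1/6 / 7/24 = 4/7
argmax = 3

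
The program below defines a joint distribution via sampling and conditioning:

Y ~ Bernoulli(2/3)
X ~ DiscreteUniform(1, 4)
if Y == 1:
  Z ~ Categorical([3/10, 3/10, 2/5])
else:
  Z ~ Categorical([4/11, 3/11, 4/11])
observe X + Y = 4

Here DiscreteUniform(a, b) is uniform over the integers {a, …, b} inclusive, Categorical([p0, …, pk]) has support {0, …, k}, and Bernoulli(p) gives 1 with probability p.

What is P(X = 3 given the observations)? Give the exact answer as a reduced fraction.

P(X = 3 | obs) = 2/3

Enumerate traces; 6 have nonzero weight after conditioning:
  (Y=0, X=4, Z=0) weight 1/33
  (Y=0, X=4, Z=1) weight 1/44
  (Y=0, X=4, Z=2) weight 1/33
  (Y=1, X=3, Z=0) weight 1/20
  (Y=1, X=3, Z=1) weight 1/20
  (Y=1, X=3, Z=2) weight 1/15
Group by X:
  weight(X=3) = 1/6
  weight(X=4) = 1/12
Total weight = 1/6 + 1/12 = 1/4
P(X=3 | obs) = 1/6 / 1/4 = 2/3
P(X=4 | obs) = 1/12 / 1/4 = 1/3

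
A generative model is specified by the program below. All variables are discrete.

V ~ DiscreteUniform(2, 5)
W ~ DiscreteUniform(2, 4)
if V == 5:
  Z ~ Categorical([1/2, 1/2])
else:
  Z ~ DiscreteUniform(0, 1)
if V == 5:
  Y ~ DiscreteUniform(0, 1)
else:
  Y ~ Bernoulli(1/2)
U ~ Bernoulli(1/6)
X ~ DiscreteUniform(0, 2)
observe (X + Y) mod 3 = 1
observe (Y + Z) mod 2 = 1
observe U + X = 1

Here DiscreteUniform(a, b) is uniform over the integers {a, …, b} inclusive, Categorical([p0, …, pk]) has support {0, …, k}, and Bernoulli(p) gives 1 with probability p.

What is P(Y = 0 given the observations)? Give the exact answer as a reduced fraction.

P(Y = 0 | obs) = 5/6

Enumerate traces; 24 have nonzero weight after conditioning:
  (V=2, W=2, Z=0, Y=1, U=1, X=0) weight 1/864
  (V=2, W=2, Z=1, Y=0, U=0, X=1) weight 5/864
  (V=2, W=3, Z=0, Y=1, U=1, X=0) weight 1/864
  (V=2, W=3, Z=1, Y=0, U=0, X=1) weight 5/864
  (V=2, W=4, Z=0, Y=1, U=1, X=0) weight 1/864
  (V=2, W=4, Z=1, Y=0, U=0, X=1) weight 5/864
  (V=3, W=2, Z=0, Y=1, U=1, X=0) weight 1/864
  (V=3, W=2, Z=1, Y=0, U=0, X=1) weight 5/864
  … 16 more
Group by Y:
  weight(Y=0) = 5/72
  weight(Y=1) = 1/72
Total weight = 5/72 + 1/72 = 1/12
P(Y=0 | obs) = 5/72 / 1/12 = 5/6
P(Y=1 | obs) = 1/72 / 1/12 = 1/6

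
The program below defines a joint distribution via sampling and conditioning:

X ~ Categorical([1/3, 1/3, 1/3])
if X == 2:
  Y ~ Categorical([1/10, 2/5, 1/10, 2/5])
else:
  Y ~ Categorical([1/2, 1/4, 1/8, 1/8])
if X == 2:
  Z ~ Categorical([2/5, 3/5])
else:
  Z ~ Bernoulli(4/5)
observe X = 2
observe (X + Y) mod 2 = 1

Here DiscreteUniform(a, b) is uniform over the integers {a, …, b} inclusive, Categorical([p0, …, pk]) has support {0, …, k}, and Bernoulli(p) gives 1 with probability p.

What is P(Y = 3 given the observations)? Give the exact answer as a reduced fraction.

P(Y = 3 | obs) = 1/2

Enumerate traces; 4 have nonzero weight after conditioning:
  (X=2, Y=1, Z=0) weight 4/75
  (X=2, Y=1, Z=1) weight 2/25
  (X=2, Y=3, Z=0) weight 4/75
  (X=2, Y=3, Z=1) weight 2/25
Group by Y:
  weight(Y=1) = 2/15
  weight(Y=3) = 2/15
Total weight = 2/15 + 2/15 = 4/15
P(Y=1 | obs) = 2/15 / 4/15 = 1/2
P(Y=3 | obs) = 2/15 / 4/15 = 1/2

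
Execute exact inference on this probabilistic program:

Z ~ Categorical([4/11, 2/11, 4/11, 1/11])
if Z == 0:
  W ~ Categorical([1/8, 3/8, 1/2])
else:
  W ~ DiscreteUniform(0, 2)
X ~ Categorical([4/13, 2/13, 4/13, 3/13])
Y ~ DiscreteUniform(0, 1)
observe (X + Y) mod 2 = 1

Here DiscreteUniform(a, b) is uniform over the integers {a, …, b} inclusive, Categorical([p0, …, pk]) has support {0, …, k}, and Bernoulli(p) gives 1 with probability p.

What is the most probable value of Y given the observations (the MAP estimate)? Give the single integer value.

argmax_v P(Y = v | obs) = 1

Enumerate traces; 48 have nonzero weight after conditioning:
  (Z=0, W=0, X=0, Y=1) weight 1/143
  (Z=0, W=0, X=1, Y=0) weight 1/286
  (Z=0, W=0, X=2, Y=1) weight 1/143
  (Z=0, W=0, X=3, Y=0) weight 3/572
  (Z=0, W=1, X=0, Y=1) weight 3/143
  (Z=0, W=1, X=1, Y=0) weight 3/286
  (Z=0, W=1, X=2, Y=1) weight 3/143
  (Z=0, W=1, X=3, Y=0) weight 9/572
  … 40 more
Group by Y:
  weight(Y=0) = 5/26
  weight(Y=1) = 4/13
Total weight = 5/26 + 4/13 = 1/2
P(Y=0 | obs) = 5/26 / 1/2 = 5/13
P(Y=1 | obs) = 4/13 / 1/2 = 8/13
argmax = 1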